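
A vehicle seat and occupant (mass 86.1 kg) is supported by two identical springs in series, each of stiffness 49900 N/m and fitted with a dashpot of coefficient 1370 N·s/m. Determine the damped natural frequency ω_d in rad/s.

Series springs: 1/k_eq = 2/49900, so k_eq = 49900/2 = 24950 N/m.
ω_n = √(k_eq/m) = √(24950/86.1) = 17.02 rad/s.
Critical damping c_c = 2√(k_eq·m) = 2√(24950 × 86.1) = 2931 N·s/m, so ζ = c/c_c = 1370/2931 = 0.4674.
ω_d = ω_n√(1 − ζ²) = 17.02 × √(1 − 0.218) = 15.05 rad/s.

15.0 rad/s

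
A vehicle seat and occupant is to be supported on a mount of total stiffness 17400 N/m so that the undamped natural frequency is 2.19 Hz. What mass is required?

91.9 kg

ω_n = 2πf_n = 2π × 2.19 = 13.76 rad/s.
m = k/ω_n² = 17400/13.76² = 17400/189.3 = 91.90 kg.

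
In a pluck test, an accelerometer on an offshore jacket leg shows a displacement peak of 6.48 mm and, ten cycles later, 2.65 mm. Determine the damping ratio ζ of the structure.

Logarithmic decrement δ = (1/n)·ln(x₀/x_n) = (1/10)·ln(6.48/2.65) = (1/10)·ln(2.445) = 0.08942.
ζ = δ/√(4π² + δ²) = 0.08942/√(39.48 + 0.00800) = 0.08942/6.284 = 0.01423.

0.0142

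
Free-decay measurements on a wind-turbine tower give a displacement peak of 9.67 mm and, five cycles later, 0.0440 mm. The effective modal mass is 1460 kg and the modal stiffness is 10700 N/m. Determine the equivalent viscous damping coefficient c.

Logarithmic decrement δ = (1/n)·ln(x₀/x_n) = (1/5)·ln(9.67/0.0440) = (1/5)·ln(219.8) = 1.079.
ζ = δ/√(4π² + δ²) = 1.079/√(39.48 + 1.16) = 1.079/6.375 = 0.1692.
c = ζ · 2√(km) = 0.1692 × 2√(10700 × 1460) = 0.1692 × 7905 = 1337 N·s/m.

1340 N·s/m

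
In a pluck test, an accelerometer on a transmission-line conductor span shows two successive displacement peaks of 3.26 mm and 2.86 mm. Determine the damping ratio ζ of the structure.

Logarithmic decrement δ = (1/n)·ln(x₀/x_n) = (1/1)·ln(3.26/2.86) = (1/1)·ln(1.140) = 0.1309.
ζ = δ/√(4π² + δ²) = 0.1309/√(39.48 + 0.0171) = 0.1309/6.285 = 0.02083.

0.0208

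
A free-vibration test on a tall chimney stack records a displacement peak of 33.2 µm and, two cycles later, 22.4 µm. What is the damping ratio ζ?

0.0313

Logarithmic decrement δ = (1/n)·ln(x₀/x_n) = (1/2)·ln(33.2/22.4) = (1/2)·ln(1.482) = 0.1967.
ζ = δ/√(4π² + δ²) = 0.1967/√(39.48 + 0.0387) = 0.1967/6.286 = 0.03130.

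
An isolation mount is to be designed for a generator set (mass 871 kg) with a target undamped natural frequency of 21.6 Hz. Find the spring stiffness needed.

ω_n = 2πf_n = 2π × 21.6 = 135.7 rad/s.
k = m·ω_n² = 871 × 135.7² = 871 × 18420 = 16040000 N/m.

16000000 N/m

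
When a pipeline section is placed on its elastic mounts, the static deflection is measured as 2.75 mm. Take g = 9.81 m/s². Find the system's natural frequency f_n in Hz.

9.51 Hz

ω_n = √(g/δ_st) = √(9.81/0.00275) = √3567 = 59.73 rad/s.
f_n = ω_n/(2π) = 59.73/6.283 = 9.506 Hz.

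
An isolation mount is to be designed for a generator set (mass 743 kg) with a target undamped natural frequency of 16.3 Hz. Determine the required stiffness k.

ω_n = 2πf_n = 2π × 16.3 = 102.4 rad/s.
k = m·ω_n² = 743 × 102.4² = 743 × 10490 = 7793000 N/m.

7790000 N/m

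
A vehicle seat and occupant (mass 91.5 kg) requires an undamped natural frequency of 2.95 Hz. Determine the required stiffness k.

31400 N/m

ω_n = 2πf_n = 2π × 2.95 = 18.54 rad/s.
k = m·ω_n² = 91.5 × 18.54² = 91.5 × 343.6 = 31440 N/m.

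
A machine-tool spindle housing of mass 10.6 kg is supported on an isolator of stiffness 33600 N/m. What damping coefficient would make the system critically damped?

c_c = 2√(k·m) = 2√(33600 × 10.6) = 2 × 596.8 = 1194 N·s/m.

1190 N·s/m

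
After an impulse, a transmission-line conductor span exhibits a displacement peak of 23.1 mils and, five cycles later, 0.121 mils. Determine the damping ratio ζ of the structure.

0.165

Logarithmic decrement δ = (1/n)·ln(x₀/x_n) = (1/5)·ln(23.1/0.121) = (1/5)·ln(190.9) = 1.050.
ζ = δ/√(4π² + δ²) = 1.050/√(39.48 + 1.10) = 1.050/6.370 = 0.1649.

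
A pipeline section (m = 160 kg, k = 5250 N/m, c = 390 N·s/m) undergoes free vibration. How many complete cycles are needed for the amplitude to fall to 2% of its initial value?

ζ = c/(2√(km)) = 390/(2√(5250 × 160)) = 390/1833 = 0.2128.
Logarithmic decrement δ = 2πζ/√(1 − ζ²) = 2π × 0.2128/√(1 − 0.0453) = 1.368.
x_n/x₀ = e^(−nδ) ≤ 0.02; take ln: n ≥ ln(1/0.02)/δ = 3.912/1.368 = 2.859.
So 3 complete cycles are required.

3 cycles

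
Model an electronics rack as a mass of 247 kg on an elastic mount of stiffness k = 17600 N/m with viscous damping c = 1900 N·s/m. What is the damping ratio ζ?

0.456

ω_n = √(k/m) = √(17600/247) = 8.441 rad/s.
Critical damping c_c = 2√(k·m) = 2√(17600 × 247) = 4170 N·s/m, so ζ = c/c_c = 1900/4170 = 0.4556.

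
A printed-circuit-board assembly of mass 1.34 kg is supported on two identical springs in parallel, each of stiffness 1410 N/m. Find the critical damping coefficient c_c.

Parallel springs add: k_eq = 2 × 1410 = 2820 N/m.
c_c = 2√(k_eq·m) = 2√(2820 × 1.34) = 2 × 61.47 = 122.9 N·s/m.

123 N·s/m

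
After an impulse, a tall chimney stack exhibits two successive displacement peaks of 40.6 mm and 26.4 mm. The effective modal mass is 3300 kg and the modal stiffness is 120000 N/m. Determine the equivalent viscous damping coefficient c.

2720 N·s/m

Logarithmic decrement δ = (1/n)·ln(x₀/x_n) = (1/1)·ln(40.6/26.4) = (1/1)·ln(1.538) = 0.4304.
ζ = δ/√(4π² + δ²) = 0.4304/√(39.48 + 0.185) = 0.4304/6.298 = 0.06834.
c = ζ · 2√(km) = 0.06834 × 2√(120000 × 3300) = 0.06834 × 39800 = 2720 N·s/m.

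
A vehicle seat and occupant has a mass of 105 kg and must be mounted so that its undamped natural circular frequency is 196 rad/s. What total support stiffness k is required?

4030000 N/m

k = m·ω_n² = 105 × 196.0² = 105 × 38420 = 4034000 N/m.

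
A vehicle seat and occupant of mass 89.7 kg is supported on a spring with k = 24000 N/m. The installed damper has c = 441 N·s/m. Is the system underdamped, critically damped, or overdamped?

c_c = 2√(k·m) = 2934 N·s/m; ζ = c/c_c = 441/2934 = 0.150.
Since ζ < 1 the system is underdamped.

underdamped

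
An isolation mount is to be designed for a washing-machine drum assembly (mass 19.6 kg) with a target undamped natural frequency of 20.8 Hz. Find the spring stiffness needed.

ω_n = 2πf_n = 2π × 20.8 = 130.7 rad/s.
k = m·ω_n² = 19.6 × 130.7² = 19.6 × 17080 = 334800 N/m.

335000 N/m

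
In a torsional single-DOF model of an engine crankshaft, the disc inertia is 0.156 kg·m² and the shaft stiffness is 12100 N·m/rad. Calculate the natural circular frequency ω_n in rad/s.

279 rad/s

ω_n = √(k_t/J) = √(12100/0.156) = √77560 = 278.5 rad/s.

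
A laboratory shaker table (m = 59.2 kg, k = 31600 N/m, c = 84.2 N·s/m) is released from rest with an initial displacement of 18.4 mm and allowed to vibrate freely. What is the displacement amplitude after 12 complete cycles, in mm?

1.80 mm

ζ = c/(2√(km)) = 84.2/(2√(31600 × 59.2)) = 84.2/2735 = 0.03078.
Logarithmic decrement δ = 2πζ/√(1 − ζ²) = 2π × 0.03078/√(1 − 0.000947) = 0.1935.
After n cycles, x_n/x₀ = e^(−nδ), so x_12 = 18.4 × e^(−12 × 0.1935) = 18.4 × 0.09809 = 1.805 mm.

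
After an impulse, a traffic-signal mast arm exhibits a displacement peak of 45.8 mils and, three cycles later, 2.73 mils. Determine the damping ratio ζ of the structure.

0.148

Logarithmic decrement δ = (1/n)·ln(x₀/x_n) = (1/3)·ln(45.8/2.73) = (1/3)·ln(16.78) = 0.9400.
ζ = δ/√(4π² + δ²) = 0.9400/√(39.48 + 0.884) = 0.9400/6.353 = 0.1480.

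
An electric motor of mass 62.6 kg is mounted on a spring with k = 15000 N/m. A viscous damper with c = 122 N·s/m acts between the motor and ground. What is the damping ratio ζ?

ω_n = √(k/m) = √(15000/62.6) = 15.48 rad/s.
Critical damping c_c = 2√(k·m) = 2√(15000 × 62.6) = 1938 N·s/m, so ζ = c/c_c = 122/1938 = 0.06295.

0.0630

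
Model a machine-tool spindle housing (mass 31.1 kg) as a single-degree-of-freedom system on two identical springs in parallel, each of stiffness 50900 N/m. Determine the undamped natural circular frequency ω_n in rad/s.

57.2 rad/s

Parallel springs add: k_eq = 2 × 50900 = 101800 N/m.
ω_n = √(k_eq/m) = √(101800/31.1) = √3273 = 57.21 rad/s.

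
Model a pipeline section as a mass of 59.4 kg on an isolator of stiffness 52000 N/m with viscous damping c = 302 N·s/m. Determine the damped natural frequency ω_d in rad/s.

ω_n = √(k/m) = √(52000/59.4) = 29.59 rad/s.
Critical damping c_c = 2√(k·m) = 2√(52000 × 59.4) = 3515 N·s/m, so ζ = c/c_c = 302/3515 = 0.08592.
ω_d = ω_n√(1 − ζ²) = 29.59 × √(1 − 0.00738) = 29.48 rad/s.

29.5 rad/s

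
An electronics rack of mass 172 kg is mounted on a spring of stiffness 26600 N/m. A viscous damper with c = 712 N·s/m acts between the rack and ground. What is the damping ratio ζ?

0.166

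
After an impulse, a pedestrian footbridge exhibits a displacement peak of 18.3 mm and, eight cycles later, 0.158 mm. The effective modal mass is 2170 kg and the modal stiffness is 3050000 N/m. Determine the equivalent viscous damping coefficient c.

Logarithmic decrement δ = (1/n)·ln(x₀/x_n) = (1/8)·ln(18.3/0.158) = (1/8)·ln(115.8) = 0.5940.
ζ = δ/√(4π² + δ²) = 0.5940/√(39.48 + 0.353) = 0.5940/6.311 = 0.09412.
c = ζ · 2√(km) = 0.09412 × 2√(3050000 × 2170) = 0.09412 × 162700 = 15310 N·s/m.

15300 N·s/m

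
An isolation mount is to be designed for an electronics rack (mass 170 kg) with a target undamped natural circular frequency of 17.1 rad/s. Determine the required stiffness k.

49700 N/m

k = m·ω_n² = 170 × 17.10² = 170 × 292.4 = 49710 N/m.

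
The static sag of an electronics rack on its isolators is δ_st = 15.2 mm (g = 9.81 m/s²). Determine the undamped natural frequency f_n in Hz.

ω_n = √(g/δ_st) = √(9.81/0.0152) = √645.4 = 25.40 rad/s.
f_n = ω_n/(2π) = 25.40/6.283 = 4.043 Hz.

4.04 Hz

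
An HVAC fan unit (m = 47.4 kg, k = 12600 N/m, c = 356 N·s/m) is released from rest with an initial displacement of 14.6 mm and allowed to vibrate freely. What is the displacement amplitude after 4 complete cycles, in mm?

0.0381 mm

ζ = c/(2√(km)) = 356/(2√(12600 × 47.4)) = 356/1546 = 0.2303.
Logarithmic decrement δ = 2πζ/√(1 − ζ²) = 2π × 0.2303/√(1 − 0.0531) = 1.487.
After n cycles, x_n/x₀ = e^(−nδ), so x_4 = 14.6 × e^(−4 × 1.487) = 14.6 × 0.002609 = 0.03809 mm.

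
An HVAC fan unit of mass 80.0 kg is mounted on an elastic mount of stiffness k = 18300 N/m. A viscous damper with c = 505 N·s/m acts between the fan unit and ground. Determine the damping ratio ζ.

0.209

ω_n = √(k/m) = √(18300/80.0) = 15.12 rad/s.
Critical damping c_c = 2√(k·m) = 2√(18300 × 80.0) = 2420 N·s/m, so ζ = c/c_c = 505/2420 = 0.2087.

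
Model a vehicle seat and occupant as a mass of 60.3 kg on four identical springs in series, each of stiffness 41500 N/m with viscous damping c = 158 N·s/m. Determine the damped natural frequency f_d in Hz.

2.08 Hz

Series springs: 1/k_eq = 4/41500, so k_eq = 41500/4 = 10380 N/m.
ω_n = √(k_eq/m) = √(10380/60.3) = 13.12 rad/s.
Critical damping c_c = 2√(k_eq·m) = 2√(10380 × 60.3) = 1582 N·s/m, so ζ = c/c_c = 158/1582 = 0.09988.
ω_d = ω_n√(1 − ζ²) = 13.12 × √(1 − 0.00998) = 13.05 rad/s.
f_d = ω_d/(2π) = 2.077 Hz.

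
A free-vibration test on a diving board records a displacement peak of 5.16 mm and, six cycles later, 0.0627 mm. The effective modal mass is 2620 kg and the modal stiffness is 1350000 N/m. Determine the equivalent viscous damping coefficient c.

13800 N·s/m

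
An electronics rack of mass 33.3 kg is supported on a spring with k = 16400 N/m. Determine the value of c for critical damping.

c_c = 2√(k·m) = 2√(16400 × 33.3) = 2 × 739.0 = 1478 N·s/m.

1480 N·s/m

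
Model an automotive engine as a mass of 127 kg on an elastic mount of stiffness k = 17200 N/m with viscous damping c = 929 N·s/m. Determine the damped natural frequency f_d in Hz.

ω_n = √(k/m) = √(17200/127) = 11.64 rad/s.
Critical damping c_c = 2√(k·m) = 2√(17200 × 127) = 2956 N·s/m, so ζ = c/c_c = 929/2956 = 0.3143.
ω_d = ω_n√(1 − ζ²) = 11.64 × √(1 − 0.0988) = 11.05 rad/s.
f_d = ω_d/(2π) = 1.758 Hz.

1.76 Hz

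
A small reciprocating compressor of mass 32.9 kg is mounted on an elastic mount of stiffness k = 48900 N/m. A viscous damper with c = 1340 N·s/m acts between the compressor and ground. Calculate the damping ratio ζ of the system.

0.528

ω_n = √(k/m) = √(48900/32.9) = 38.55 rad/s.
Critical damping c_c = 2√(k·m) = 2√(48900 × 32.9) = 2537 N·s/m, so ζ = c/c_c = 1340/2537 = 0.5282.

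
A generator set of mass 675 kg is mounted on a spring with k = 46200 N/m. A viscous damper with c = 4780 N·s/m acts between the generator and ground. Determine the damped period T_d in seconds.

0.840 s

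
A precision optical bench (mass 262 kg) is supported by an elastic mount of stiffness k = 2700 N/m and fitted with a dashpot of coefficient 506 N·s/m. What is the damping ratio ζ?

ω_n = √(k/m) = √(2700/262) = 3.210 rad/s.
Critical damping c_c = 2√(k·m) = 2√(2700 × 262) = 1682 N·s/m, so ζ = c/c_c = 506/1682 = 0.3008.

0.301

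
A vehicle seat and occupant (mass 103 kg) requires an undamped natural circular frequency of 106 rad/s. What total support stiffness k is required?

1160000 N/m

k = m·ω_n² = 103 × 106.0² = 103 × 11240 = 1157000 N/m.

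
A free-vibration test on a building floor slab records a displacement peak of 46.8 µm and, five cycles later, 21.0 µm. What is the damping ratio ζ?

0.0255

Logarithmic decrement δ = (1/n)·ln(x₀/x_n) = (1/5)·ln(46.8/21.0) = (1/5)·ln(2.229) = 0.1603.
ζ = δ/√(4π² + δ²) = 0.1603/√(39.48 + 0.0257) = 0.1603/6.285 = 0.02550.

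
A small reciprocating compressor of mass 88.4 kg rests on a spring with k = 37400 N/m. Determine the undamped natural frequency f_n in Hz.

ω_n = √(k/m) = √(37400/88.4) = √423.1 = 20.57 rad/s.
f_n = ω_n/(2π) = 20.57/6.283 = 3.274 Hz.

3.27 Hz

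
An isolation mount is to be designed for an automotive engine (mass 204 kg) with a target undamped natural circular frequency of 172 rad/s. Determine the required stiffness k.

6040000 N/m

k = m·ω_n² = 204 × 172.0² = 204 × 29580 = 6035000 N/m.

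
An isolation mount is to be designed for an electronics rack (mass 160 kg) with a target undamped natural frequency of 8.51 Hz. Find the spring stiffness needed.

ω_n = 2πf_n = 2π × 8.51 = 53.47 rad/s.
k = m·ω_n² = 160 × 53.47² = 160 × 2859 = 457400 N/m.

457000 N/m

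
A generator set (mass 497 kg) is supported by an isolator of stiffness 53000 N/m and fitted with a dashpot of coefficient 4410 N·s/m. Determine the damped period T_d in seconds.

0.674 s

ω_n = √(k/m) = √(53000/497) = 10.33 rad/s.
Critical damping c_c = 2√(k·m) = 2√(53000 × 497) = 10260 N·s/m, so ζ = c/c_c = 4410/10260 = 0.4296.
ω_d = ω_n√(1 − ζ²) = 10.33 × √(1 − 0.185) = 9.325 rad/s.
T_d = 2π/ω_d = 0.6738 s.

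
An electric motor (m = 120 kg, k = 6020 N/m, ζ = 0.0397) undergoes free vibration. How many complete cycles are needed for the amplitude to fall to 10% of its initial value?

10 cycles

Logarithmic decrement δ = 2πζ/√(1 − ζ²) = 2π × 0.03970/√(1 − 0.00158) = 0.2496.
x_n/x₀ = e^(−nδ) ≤ 0.1; take ln: n ≥ ln(1/0.1)/δ = 2.303/0.2496 = 9.224.
So 10 complete cycles are required.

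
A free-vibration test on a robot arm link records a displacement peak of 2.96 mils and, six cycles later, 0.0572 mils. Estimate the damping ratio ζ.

Logarithmic decrement δ = (1/n)·ln(x₀/x_n) = (1/6)·ln(2.96/0.0572) = (1/6)·ln(51.75) = 0.6577.
ζ = δ/√(4π² + δ²) = 0.6577/√(39.48 + 0.433) = 0.6577/6.318 = 0.1041.

0.104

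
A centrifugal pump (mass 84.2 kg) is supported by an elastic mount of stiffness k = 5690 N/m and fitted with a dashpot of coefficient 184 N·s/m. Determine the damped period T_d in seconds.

ω_n = √(k/m) = √(5690/84.2) = 8.221 rad/s.
Critical damping c_c = 2√(k·m) = 2√(5690 × 84.2) = 1384 N·s/m, so ζ = c/c_c = 184/1384 = 0.1329.
ω_d = ω_n√(1 − ζ²) = 8.221 × √(1 − 0.0177) = 8.148 rad/s.
T_d = 2π/ω_d = 0.7712 s.

0.771 s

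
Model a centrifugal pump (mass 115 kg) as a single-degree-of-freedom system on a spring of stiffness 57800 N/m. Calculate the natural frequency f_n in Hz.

3.57 Hz

ω_n = √(k/m) = √(57800/115) = √502.6 = 22.42 rad/s.
f_n = ω_n/(2π) = 22.42/6.283 = 3.568 Hz.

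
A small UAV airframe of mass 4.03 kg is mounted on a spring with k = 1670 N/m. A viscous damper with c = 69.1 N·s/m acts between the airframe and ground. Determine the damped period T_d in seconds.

ω_n = √(k/m) = √(1670/4.03) = 20.36 rad/s.
Critical damping c_c = 2√(k·m) = 2√(1670 × 4.03) = 164.1 N·s/m, so ζ = c/c_c = 69.1/164.1 = 0.4212.
ω_d = ω_n√(1 − ζ²) = 20.36 × √(1 − 0.177) = 18.46 rad/s.
T_d = 2π/ω_d = 0.3403 s.

0.340 s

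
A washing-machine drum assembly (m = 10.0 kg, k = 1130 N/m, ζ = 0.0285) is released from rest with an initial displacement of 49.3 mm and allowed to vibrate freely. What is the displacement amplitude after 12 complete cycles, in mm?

5.74 mm

Logarithmic decrement δ = 2πζ/√(1 − ζ²) = 2π × 0.02850/√(1 − 0.000812) = 0.1791.
After n cycles, x_n/x₀ = e^(−nδ), so x_12 = 49.3 × e^(−12 × 0.1791) = 49.3 × 0.1165 = 5.744 mm.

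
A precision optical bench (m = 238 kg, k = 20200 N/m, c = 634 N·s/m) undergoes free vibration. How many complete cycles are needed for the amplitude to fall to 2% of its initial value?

ζ = c/(2√(km)) = 634/(2√(20200 × 238)) = 634/4385 = 0.1446.
Logarithmic decrement δ = 2πζ/√(1 − ζ²) = 2π × 0.1446/√(1 − 0.0209) = 0.9180.
x_n/x₀ = e^(−nδ) ≤ 0.02; take ln: n ≥ ln(1/0.02)/δ = 3.912/0.9180 = 4.261.
So 5 complete cycles are required.

5 cycles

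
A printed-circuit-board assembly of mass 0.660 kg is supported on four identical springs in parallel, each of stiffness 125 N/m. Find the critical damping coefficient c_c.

Parallel springs add: k_eq = 4 × 125 = 500.0 N/m.
c_c = 2√(k_eq·m) = 2√(500.0 × 0.660) = 2 × 18.17 = 36.33 N·s/m.

36.3 N·s/m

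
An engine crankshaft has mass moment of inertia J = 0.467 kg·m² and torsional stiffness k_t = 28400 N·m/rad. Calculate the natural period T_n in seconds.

0.0255 s

ω_n = √(k_t/J) = √(28400/0.467) = √60810 = 246.6 rad/s.
T_n = 2π/ω_n = 6.283/246.6 = 0.02548 s.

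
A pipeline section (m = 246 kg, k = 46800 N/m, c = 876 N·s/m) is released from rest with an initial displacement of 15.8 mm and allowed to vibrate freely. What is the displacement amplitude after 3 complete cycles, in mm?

ζ = c/(2√(km)) = 876/(2√(46800 × 246)) = 876/6786 = 0.1291.
Logarithmic decrement δ = 2πζ/√(1 − ζ²) = 2π × 0.1291/√(1 − 0.0167) = 0.8179.
After n cycles, x_n/x₀ = e^(−nδ), so x_3 = 15.8 × e^(−3 × 0.8179) = 15.8 × 0.08597 = 1.358 mm.

1.36 mm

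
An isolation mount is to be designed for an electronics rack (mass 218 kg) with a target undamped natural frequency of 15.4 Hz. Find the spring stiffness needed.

2040000 N/m

ω_n = 2πf_n = 2π × 15.4 = 96.76 rad/s.
k = m·ω_n² = 218 × 96.76² = 218 × 9363 = 2041000 N/m.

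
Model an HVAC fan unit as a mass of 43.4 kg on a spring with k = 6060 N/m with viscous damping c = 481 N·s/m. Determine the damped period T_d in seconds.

0.602 s

ω_n = √(k/m) = √(6060/43.4) = 11.82 rad/s.
Critical damping c_c = 2√(k·m) = 2√(6060 × 43.4) = 1026 N·s/m, so ζ = c/c_c = 481/1026 = 0.4690.
ω_d = ω_n√(1 − ζ²) = 11.82 × √(1 − 0.220) = 10.44 rad/s.
T_d = 2π/ω_d = 0.6020 s.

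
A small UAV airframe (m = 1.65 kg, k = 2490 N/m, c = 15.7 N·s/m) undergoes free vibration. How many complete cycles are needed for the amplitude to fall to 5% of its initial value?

4 cycles

ζ = c/(2√(km)) = 15.7/(2√(2490 × 1.65)) = 15.7/128.2 = 0.1225.
Logarithmic decrement δ = 2πζ/√(1 − ζ²) = 2π × 0.1225/√(1 − 0.0150) = 0.7753.
x_n/x₀ = e^(−nδ) ≤ 0.05; take ln: n ≥ ln(1/0.05)/δ = 2.996/0.7753 = 3.864.
So 4 complete cycles are required.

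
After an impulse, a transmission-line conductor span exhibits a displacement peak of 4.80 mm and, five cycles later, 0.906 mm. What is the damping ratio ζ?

0.0530

Logarithmic decrement δ = (1/n)·ln(x₀/x_n) = (1/5)·ln(4.80/0.906) = (1/5)·ln(5.298) = 0.3335.
ζ = δ/√(4π² + δ²) = 0.3335/√(39.48 + 0.111) = 0.3335/6.292 = 0.05300.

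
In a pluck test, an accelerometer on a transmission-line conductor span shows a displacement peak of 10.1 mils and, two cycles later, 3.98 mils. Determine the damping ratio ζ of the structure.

0.0739

Logarithmic decrement δ = (1/n)·ln(x₀/x_n) = (1/2)·ln(10.1/3.98) = (1/2)·ln(2.538) = 0.4656.
ζ = δ/√(4π² + δ²) = 0.4656/√(39.48 + 0.217) = 0.4656/6.300 = 0.07390.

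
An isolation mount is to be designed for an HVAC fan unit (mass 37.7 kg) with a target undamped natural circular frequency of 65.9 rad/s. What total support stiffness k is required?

164000 N/m

k = m·ω_n² = 37.7 × 65.90² = 37.7 × 4343 = 163700 N/m.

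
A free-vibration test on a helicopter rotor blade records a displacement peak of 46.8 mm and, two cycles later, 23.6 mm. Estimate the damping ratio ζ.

0.0544

Logarithmic decrement δ = (1/n)·ln(x₀/x_n) = (1/2)·ln(46.8/23.6) = (1/2)·ln(1.983) = 0.3423.
ζ = δ/√(4π² + δ²) = 0.3423/√(39.48 + 0.117) = 0.3423/6.293 = 0.05440.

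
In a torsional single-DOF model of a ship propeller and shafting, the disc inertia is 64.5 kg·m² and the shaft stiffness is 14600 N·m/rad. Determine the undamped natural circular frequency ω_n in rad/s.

ω_n = √(k_t/J) = √(14600/64.5) = √226.4 = 15.05 rad/s.

15.0 rad/s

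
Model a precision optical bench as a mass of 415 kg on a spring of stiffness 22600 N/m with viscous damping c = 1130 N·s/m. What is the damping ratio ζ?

ω_n = √(k/m) = √(22600/415) = 7.380 rad/s.
Critical damping c_c = 2√(k·m) = 2√(22600 × 415) = 6125 N·s/m, so ζ = c/c_c = 1130/6125 = 0.1845.

0.184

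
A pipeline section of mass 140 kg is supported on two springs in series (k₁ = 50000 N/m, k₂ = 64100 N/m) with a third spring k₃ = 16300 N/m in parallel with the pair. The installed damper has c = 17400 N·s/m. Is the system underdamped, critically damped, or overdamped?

overdamped

Series pair: k_s = k₁k₂/(k₁+k₂) = (50000)(64100)/(50000 + 64100) = 28090 N/m. In parallel with k₃: k_eq = 28090 + 16300 = 44390 N/m.
c_c = 2√(k_eq·m) = 4986 N·s/m; ζ = c/c_c = 17400/4986 = 3.49.
Since ζ > 1 the system is overdamped.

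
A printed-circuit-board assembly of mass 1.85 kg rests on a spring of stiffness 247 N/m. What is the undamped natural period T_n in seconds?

0.544 s

ω_n = √(k/m) = √(247.0/1.85) = √133.5 = 11.55 rad/s.
T_n = 2π/ω_n = 6.283/11.55 = 0.5438 s.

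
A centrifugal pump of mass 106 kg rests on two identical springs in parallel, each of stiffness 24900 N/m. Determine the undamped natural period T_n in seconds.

0.290 s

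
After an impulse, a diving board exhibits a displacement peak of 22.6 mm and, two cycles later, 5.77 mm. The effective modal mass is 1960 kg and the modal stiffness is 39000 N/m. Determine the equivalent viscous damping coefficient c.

1890 N·s/m

Logarithmic decrement δ = (1/n)·ln(x₀/x_n) = (1/2)·ln(22.6/5.77) = (1/2)·ln(3.917) = 0.6826.
ζ = δ/√(4π² + δ²) = 0.6826/√(39.48 + 0.466) = 0.6826/6.320 = 0.1080.
c = ζ · 2√(km) = 0.1080 × 2√(39000 × 1960) = 0.1080 × 17490 = 1889 N·s/m.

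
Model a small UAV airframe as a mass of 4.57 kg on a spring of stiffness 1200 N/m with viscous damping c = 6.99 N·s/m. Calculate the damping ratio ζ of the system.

ω_n = √(k/m) = √(1200/4.57) = 16.20 rad/s.
Critical damping c_c = 2√(k·m) = 2√(1200 × 4.57) = 148.1 N·s/m, so ζ = c/c_c = 6.99/148.1 = 0.04720.

0.0472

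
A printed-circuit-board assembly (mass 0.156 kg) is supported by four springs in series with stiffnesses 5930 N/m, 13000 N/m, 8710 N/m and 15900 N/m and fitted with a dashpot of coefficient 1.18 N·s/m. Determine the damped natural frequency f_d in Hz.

19.6 Hz

Series springs: 1/k_eq = 1/5930 + 1/13000 + 1/8710 + 1/15900 = 0.0004233, so k_eq = 2363 N/m.
ω_n = √(k_eq/m) = √(2363/0.156) = 123.1 rad/s.
Critical damping c_c = 2√(k_eq·m) = 2√(2363 × 0.156) = 38.40 N·s/m, so ζ = c/c_c = 1.18/38.40 = 0.03073.
ω_d = ω_n√(1 − ζ²) = 123.1 × √(1 − 0.000944) = 123.0 rad/s.
f_d = ω_d/(2π) = 19.58 Hz.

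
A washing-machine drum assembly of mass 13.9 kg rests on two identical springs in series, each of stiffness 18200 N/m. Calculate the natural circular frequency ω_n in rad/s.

Series springs: 1/k_eq = 2/18200, so k_eq = 18200/2 = 9100 N/m.
ω_n = √(k_eq/m) = √(9100/13.9) = √654.7 = 25.59 rad/s.

25.6 rad/s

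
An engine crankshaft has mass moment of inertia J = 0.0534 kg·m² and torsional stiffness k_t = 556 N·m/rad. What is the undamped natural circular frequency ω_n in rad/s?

102 rad/s

ω_n = √(k_t/J) = √(556/0.0534) = √10410 = 102.0 rad/s.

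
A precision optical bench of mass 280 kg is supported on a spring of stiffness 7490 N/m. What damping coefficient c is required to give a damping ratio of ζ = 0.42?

c_c = 2√(k·m) = 2√(7490 × 280) = 2896 N·s/m.
c = ζ·c_c = 0.42 × 2896 = 1216 N·s/m.

1220 N·s/m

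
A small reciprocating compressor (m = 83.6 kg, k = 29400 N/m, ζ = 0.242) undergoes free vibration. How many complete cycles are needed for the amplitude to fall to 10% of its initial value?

Logarithmic decrement δ = 2πζ/√(1 − ζ²) = 2π × 0.2420/√(1 − 0.0586) = 1.567.
x_n/x₀ = e^(−nδ) ≤ 0.1; take ln: n ≥ ln(1/0.1)/δ = 2.303/1.567 = 1.469.
So 2 complete cycles are required.

2 cycles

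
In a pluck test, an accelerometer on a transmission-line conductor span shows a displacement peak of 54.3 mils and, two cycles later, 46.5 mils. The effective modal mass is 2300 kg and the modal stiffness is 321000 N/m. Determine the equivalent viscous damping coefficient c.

671 N·s/m

Logarithmic decrement δ = (1/n)·ln(x₀/x_n) = (1/2)·ln(54.3/46.5) = (1/2)·ln(1.168) = 0.07754.
ζ = δ/√(4π² + δ²) = 0.07754/√(39.48 + 0.00601) = 0.07754/6.284 = 0.01234.
c = ζ · 2√(km) = 0.01234 × 2√(321000 × 2300) = 0.01234 × 54340 = 670.6 N·s/m.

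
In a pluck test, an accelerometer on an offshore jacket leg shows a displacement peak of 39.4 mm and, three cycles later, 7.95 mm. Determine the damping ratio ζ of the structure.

Logarithmic decrement δ = (1/n)·ln(x₀/x_n) = (1/3)·ln(39.4/7.95) = (1/3)·ln(4.956) = 0.5335.
ζ = δ/√(4π² + δ²) = 0.5335/√(39.48 + 0.285) = 0.5335/6.306 = 0.08461.

0.0846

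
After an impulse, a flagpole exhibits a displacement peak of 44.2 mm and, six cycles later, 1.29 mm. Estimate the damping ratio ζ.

0.0933

Logarithmic decrement δ = (1/n)·ln(x₀/x_n) = (1/6)·ln(44.2/1.29) = (1/6)·ln(34.26) = 0.5890.
ζ = δ/√(4π² + δ²) = 0.5890/√(39.48 + 0.347) = 0.5890/6.311 = 0.09334.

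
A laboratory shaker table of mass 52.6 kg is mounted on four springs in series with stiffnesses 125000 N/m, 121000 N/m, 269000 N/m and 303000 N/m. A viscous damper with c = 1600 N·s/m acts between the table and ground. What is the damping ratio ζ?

Series springs: 1/k_eq = 1/125000 + 1/121000 + 1/269000 + 1/303000 = 2.328×10^-5, so k_eq = 42950 N/m.
ω_n = √(k_eq/m) = √(42950/52.6) = 28.58 rad/s.
Critical damping c_c = 2√(k_eq·m) = 2√(42950 × 52.6) = 3006 N·s/m, so ζ = c/c_c = 1600/3006 = 0.5322.

0.532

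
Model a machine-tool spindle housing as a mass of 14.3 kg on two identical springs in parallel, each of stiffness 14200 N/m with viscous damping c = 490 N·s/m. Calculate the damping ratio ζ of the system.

Parallel springs add: k_eq = 2 × 14200 = 28400 N/m.
ω_n = √(k_eq/m) = √(28400/14.3) = 44.56 rad/s.
Critical damping c_c = 2√(k_eq·m) = 2√(28400 × 14.3) = 1275 N·s/m, so ζ = c/c_c = 490/1275 = 0.3844.

0.384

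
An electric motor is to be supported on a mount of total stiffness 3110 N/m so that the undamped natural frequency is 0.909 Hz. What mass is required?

95.3 kg

ω_n = 2πf_n = 2π × 0.909 = 5.711 rad/s.
m = k/ω_n² = 3110/5.711² = 3110/32.62 = 95.34 kg.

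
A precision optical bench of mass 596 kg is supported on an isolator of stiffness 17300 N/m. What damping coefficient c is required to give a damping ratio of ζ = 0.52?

3340 N·s/m

c_c = 2√(k·m) = 2√(17300 × 596) = 6422 N·s/m.
c = ζ·c_c = 0.52 × 6422 = 3339 N·s/m.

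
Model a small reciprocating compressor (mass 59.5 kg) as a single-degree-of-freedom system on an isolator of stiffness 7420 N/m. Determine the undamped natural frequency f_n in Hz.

1.78 Hz

ω_n = √(k/m) = √(7420/59.5) = √124.7 = 11.17 rad/s.
f_n = ω_n/(2π) = 11.17/6.283 = 1.777 Hz.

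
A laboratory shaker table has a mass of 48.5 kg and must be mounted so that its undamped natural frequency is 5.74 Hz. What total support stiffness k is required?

63100 N/m

ω_n = 2πf_n = 2π × 5.74 = 36.07 rad/s.
k = m·ω_n² = 48.5 × 36.07² = 48.5 × 1301 = 63080 N/m.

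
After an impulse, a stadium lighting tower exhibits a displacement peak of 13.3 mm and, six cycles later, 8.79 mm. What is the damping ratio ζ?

0.0110

Logarithmic decrement δ = (1/n)·ln(x₀/x_n) = (1/6)·ln(13.3/8.79) = (1/6)·ln(1.513) = 0.06902.
ζ = δ/√(4π² + δ²) = 0.06902/√(39.48 + 0.00476) = 0.06902/6.284 = 0.01098.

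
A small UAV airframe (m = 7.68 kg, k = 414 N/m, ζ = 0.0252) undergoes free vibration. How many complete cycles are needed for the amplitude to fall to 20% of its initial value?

Logarithmic decrement δ = 2πζ/√(1 − ζ²) = 2π × 0.02520/√(1 − 0.000635) = 0.1584.
x_n/x₀ = e^(−nδ) ≤ 0.2; take ln: n ≥ ln(1/0.2)/δ = 1.609/0.1584 = 10.16.
So 11 complete cycles are required.

11 cycles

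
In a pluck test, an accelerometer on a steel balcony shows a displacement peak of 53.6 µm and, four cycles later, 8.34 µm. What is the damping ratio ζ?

Logarithmic decrement δ = (1/n)·ln(x₀/x_n) = (1/4)·ln(53.6/8.34) = (1/4)·ln(6.427) = 0.4651.
ζ = δ/√(4π² + δ²) = 0.4651/√(39.48 + 0.216) = 0.4651/6.300 = 0.07382.

0.0738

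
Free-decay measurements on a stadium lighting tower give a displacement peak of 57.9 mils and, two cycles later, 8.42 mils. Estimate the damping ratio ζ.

Logarithmic decrement δ = (1/n)·ln(x₀/x_n) = (1/2)·ln(57.9/8.42) = (1/2)·ln(6.876) = 0.9641.
ζ = δ/√(4π² + δ²) = 0.9641/√(39.48 + 0.929) = 0.9641/6.357 = 0.1517.

0.152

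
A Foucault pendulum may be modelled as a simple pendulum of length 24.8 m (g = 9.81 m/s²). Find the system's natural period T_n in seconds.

For a simple pendulum ω_n = √(g/L) = √(9.81/24.8) = √0.3956 = 0.6289 rad/s.
T_n = 2π/ω_n = 6.283/0.6289 = 9.990 s.

9.99 s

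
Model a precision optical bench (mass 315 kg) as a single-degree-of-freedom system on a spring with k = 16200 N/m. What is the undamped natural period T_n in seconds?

0.876 s

ω_n = √(k/m) = √(16200/315) = √51.43 = 7.171 rad/s.
T_n = 2π/ω_n = 6.283/7.171 = 0.8761 s.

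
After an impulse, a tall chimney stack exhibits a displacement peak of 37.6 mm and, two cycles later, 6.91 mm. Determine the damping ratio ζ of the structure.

0.134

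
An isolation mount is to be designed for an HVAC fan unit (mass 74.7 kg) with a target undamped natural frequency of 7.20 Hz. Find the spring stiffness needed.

ω_n = 2πf_n = 2π × 7.20 = 45.24 rad/s.
k = m·ω_n² = 74.7 × 45.24² = 74.7 × 2047 = 152900 N/m.

153000 N/m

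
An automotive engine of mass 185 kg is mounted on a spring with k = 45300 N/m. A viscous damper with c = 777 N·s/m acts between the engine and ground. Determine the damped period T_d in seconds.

ω_n = √(k/m) = √(45300/185) = 15.65 rad/s.
Critical damping c_c = 2√(k·m) = 2√(45300 × 185) = 5790 N·s/m, so ζ = c/c_c = 777/5790 = 0.1342.
ω_d = ω_n√(1 − ζ²) = 15.65 × √(1 − 0.0180) = 15.51 rad/s.
T_d = 2π/ω_d = 0.4052 s.

0.405 s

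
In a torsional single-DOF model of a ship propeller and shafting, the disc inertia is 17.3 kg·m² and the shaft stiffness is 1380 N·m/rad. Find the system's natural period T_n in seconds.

0.703 s

ω_n = √(k_t/J) = √(1380/17.3) = √79.77 = 8.931 rad/s.
T_n = 2π/ω_n = 6.283/8.931 = 0.7035 s.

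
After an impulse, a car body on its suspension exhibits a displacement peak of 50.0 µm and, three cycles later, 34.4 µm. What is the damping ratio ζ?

Logarithmic decrement δ = (1/n)·ln(x₀/x_n) = (1/3)·ln(50.0/34.4) = (1/3)·ln(1.453) = 0.1247.
ζ = δ/√(4π² + δ²) = 0.1247/√(39.48 + 0.0155) = 0.1247/6.284 = 0.01984.

0.0198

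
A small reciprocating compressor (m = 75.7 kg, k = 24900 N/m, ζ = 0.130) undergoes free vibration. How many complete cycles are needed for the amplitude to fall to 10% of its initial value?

Logarithmic decrement δ = 2πζ/√(1 − ζ²) = 2π × 0.1300/√(1 − 0.0169) = 0.8238.
x_n/x₀ = e^(−nδ) ≤ 0.1; take ln: n ≥ ln(1/0.1)/δ = 2.303/0.8238 = 2.795.
So 3 complete cycles are required.

3 cycles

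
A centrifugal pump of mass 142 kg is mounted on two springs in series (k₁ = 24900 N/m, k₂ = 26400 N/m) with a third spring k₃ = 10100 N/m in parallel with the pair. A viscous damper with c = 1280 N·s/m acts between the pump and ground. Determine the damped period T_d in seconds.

0.529 s

Series pair: k_s = k₁k₂/(k₁+k₂) = (24900)(26400)/(24900 + 26400) = 12810 N/m. In parallel with k₃: k_eq = 12810 + 10100 = 22910 N/m.
ω_n = √(k_eq/m) = √(22910/142) = 12.70 rad/s.
Critical damping c_c = 2√(k_eq·m) = 2√(22910 × 142) = 3608 N·s/m, so ζ = c/c_c = 1280/3608 = 0.3548.
ω_d = ω_n√(1 − ζ²) = 12.70 × √(1 − 0.126) = 11.88 rad/s.
T_d = 2π/ω_d = 0.5290 s.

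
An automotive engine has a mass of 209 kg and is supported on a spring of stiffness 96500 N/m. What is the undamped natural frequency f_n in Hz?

3.42 Hz

ω_n = √(k/m) = √(96500/209) = √461.7 = 21.49 rad/s.
f_n = ω_n/(2π) = 21.49/6.283 = 3.420 Hz.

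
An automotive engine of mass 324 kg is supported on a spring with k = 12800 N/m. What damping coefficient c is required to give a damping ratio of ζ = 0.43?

c_c = 2√(k·m) = 2√(12800 × 324) = 4073 N·s/m.
c = ζ·c_c = 0.43 × 4073 = 1751 N·s/m.

1750 N·s/m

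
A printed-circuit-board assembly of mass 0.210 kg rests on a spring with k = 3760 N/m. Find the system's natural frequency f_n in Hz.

21.3 Hz

ω_n = √(k/m) = √(3760/0.210) = √17900 = 133.8 rad/s.
f_n = ω_n/(2π) = 133.8/6.283 = 21.30 Hz.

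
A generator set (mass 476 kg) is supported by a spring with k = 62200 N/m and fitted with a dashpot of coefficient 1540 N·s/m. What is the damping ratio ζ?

0.142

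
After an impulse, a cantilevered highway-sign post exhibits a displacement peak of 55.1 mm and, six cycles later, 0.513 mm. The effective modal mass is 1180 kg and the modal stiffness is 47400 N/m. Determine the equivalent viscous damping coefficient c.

Logarithmic decrement δ = (1/n)·ln(x₀/x_n) = (1/6)·ln(55.1/0.513) = (1/6)·ln(107.4) = 0.7794.
ζ = δ/√(4π² + δ²) = 0.7794/√(39.48 + 0.608) = 0.7794/6.331 = 0.1231.
c = ζ · 2√(km) = 0.1231 × 2√(47400 × 1180) = 0.1231 × 14960 = 1841 N·s/m.

1840 N·s/m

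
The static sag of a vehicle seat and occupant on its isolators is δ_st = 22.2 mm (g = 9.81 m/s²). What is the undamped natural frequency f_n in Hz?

3.35 Hz

ω_n = √(g/δ_st) = √(9.81/0.0222) = √441.9 = 21.02 rad/s.
f_n = ω_n/(2π) = 21.02/6.283 = 3.346 Hz.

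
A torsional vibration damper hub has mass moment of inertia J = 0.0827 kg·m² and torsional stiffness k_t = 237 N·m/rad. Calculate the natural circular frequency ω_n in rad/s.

ω_n = √(k_t/J) = √(237/0.0827) = √2866 = 53.53 rad/s.

53.5 rad/s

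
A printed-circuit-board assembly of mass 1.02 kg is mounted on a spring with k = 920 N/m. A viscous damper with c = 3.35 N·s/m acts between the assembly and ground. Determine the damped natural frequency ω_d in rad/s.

ω_n = √(k/m) = √(920.0/1.02) = 30.03 rad/s.
Critical damping c_c = 2√(k·m) = 2√(920.0 × 1.02) = 61.27 N·s/m, so ζ = c/c_c = 3.35/61.27 = 0.05468.
ω_d = ω_n√(1 − ζ²) = 30.03 × √(1 − 0.00299) = 29.99 rad/s.

30.0 rad/s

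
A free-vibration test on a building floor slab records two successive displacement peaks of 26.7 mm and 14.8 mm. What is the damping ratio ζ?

0.0935

Logarithmic decrement δ = (1/n)·ln(x₀/x_n) = (1/1)·ln(26.7/14.8) = (1/1)·ln(1.804) = 0.5900.
ζ = δ/√(4π² + δ²) = 0.5900/√(39.48 + 0.348) = 0.5900/6.311 = 0.09350.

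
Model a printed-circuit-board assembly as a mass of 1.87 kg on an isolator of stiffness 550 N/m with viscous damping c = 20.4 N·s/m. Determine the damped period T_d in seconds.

0.386 s

ω_n = √(k/m) = √(550.0/1.87) = 17.15 rad/s.
Critical damping c_c = 2√(k·m) = 2√(550.0 × 1.87) = 64.14 N·s/m, so ζ = c/c_c = 20.4/64.14 = 0.3181.
ω_d = ω_n√(1 − ζ²) = 17.15 × √(1 − 0.101) = 16.26 rad/s.
T_d = 2π/ω_d = 0.3864 s.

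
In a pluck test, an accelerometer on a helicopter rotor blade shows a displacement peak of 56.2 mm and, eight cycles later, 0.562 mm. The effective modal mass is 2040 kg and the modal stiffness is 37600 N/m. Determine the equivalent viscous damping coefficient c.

Logarithmic decrement δ = (1/n)·ln(x₀/x_n) = (1/8)·ln(56.2/0.562) = (1/8)·ln(100.0) = 0.5756.
ζ = δ/√(4π² + δ²) = 0.5756/√(39.48 + 0.331) = 0.5756/6.309 = 0.09123.
c = ζ · 2√(km) = 0.09123 × 2√(37600 × 2040) = 0.09123 × 17520 = 1598 N·s/m.

1600 N·s/m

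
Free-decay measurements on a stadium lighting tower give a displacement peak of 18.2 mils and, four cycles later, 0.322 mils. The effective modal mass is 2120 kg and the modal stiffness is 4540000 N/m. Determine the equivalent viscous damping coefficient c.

31100 N·s/m

Logarithmic decrement δ = (1/n)·ln(x₀/x_n) = (1/4)·ln(18.2/0.322) = (1/4)·ln(56.52) = 1.009.
ζ = δ/√(4π² + δ²) = 1.009/√(39.48 + 1.02) = 1.009/6.364 = 0.1585.
c = ζ · 2√(km) = 0.1585 × 2√(4540000 × 2120) = 0.1585 × 196200 = 31100 N·s/m.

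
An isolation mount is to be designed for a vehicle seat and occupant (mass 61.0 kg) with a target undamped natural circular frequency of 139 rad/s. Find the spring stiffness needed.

k = m·ω_n² = 61.0 × 139.0² = 61.0 × 19320 = 1179000 N/m.

1180000 N/m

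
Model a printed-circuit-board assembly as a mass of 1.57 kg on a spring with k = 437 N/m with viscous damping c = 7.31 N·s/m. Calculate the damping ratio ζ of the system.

0.140

ω_n = √(k/m) = √(437.0/1.57) = 16.68 rad/s.
Critical damping c_c = 2√(k·m) = 2√(437.0 × 1.57) = 52.39 N·s/m, so ζ = c/c_c = 7.31/52.39 = 0.1395.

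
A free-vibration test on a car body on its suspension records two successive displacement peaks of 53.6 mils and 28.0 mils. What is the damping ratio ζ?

0.103

Logarithmic decrement δ = (1/n)·ln(x₀/x_n) = (1/1)·ln(53.6/28.0) = (1/1)·ln(1.914) = 0.6493.
ζ = δ/√(4π² + δ²) = 0.6493/√(39.48 + 0.422) = 0.6493/6.317 = 0.1028.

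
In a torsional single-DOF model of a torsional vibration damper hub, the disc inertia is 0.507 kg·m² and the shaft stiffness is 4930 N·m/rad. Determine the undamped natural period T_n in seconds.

0.0637 s

ω_n = √(k_t/J) = √(4930/0.507) = √9724 = 98.61 rad/s.
T_n = 2π/ω_n = 6.283/98.61 = 0.06372 s.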